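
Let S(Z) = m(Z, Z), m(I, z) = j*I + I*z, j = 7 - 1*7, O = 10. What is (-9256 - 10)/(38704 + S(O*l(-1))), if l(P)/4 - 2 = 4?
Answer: -4633/48152 ≈ -0.096216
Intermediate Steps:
l(P) = 24 (l(P) = 8 + 4*4 = 8 + 16 = 24)
j = 0 (j = 7 - 7 = 0)
m(I, z) = I*z (m(I, z) = 0*I + I*z = 0 + I*z = I*z)
S(Z) = Z**2 (S(Z) = Z*Z = Z**2)
(-9256 - 10)/(38704 + S(O*l(-1))) = (-9256 - 10)/(38704 + (10*24)**2) = -9266/(38704 + 240**2) = -9266/(38704 + 57600) = -9266/96304 = -9266*1/96304 = -4633/48152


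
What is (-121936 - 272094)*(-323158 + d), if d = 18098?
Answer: 120202791800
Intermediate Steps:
(-121936 - 272094)*(-323158 + d) = (-121936 - 272094)*(-323158 + 18098) = -394030*(-305060) = 120202791800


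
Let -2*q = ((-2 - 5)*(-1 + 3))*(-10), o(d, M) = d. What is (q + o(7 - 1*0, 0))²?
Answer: 3969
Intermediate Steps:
q = -70 (q = -(-2 - 5)*(-1 + 3)*(-10)/2 = -(-7*2)*(-10)/2 = -(-7)*(-10) = -½*140 = -70)
(q + o(7 - 1*0, 0))² = (-70 + (7 - 1*0))² = (-70 + (7 + 0))² = (-70 + 7)² = (-63)² = 3969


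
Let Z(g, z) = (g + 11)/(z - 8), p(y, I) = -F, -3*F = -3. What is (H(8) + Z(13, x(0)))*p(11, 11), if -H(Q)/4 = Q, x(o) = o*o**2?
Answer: 35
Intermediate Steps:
F = 1 (F = -1/3*(-3) = 1)
x(o) = o**3
H(Q) = -4*Q
p(y, I) = -1 (p(y, I) = -1*1 = -1)
Z(g, z) = (11 + g)/(-8 + z)
(H(8) + Z(13, x(0)))*p(11, 11) = (-4*8 + (11 + 13)/(-8 + 0**3))*(-1) = (-32 + 24/(-8 + 0))*(-1) = (-32 + 24/(-8))*(-1) = (-32 - 1/8*24)*(-1) = (-32 - 3)*(-1) = -35*(-1) = 35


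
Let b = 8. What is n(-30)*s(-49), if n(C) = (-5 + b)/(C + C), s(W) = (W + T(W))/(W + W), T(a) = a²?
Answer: 6/5 ≈ 1.2000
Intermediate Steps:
s(W) = (W + W²)/(2*W) (s(W) = (W + W²)/(W + W) = (W + W²)/((2*W)) = (W + W²)*(1/(2*W)) = (W + W²)/(2*W))
n(C) = 3/(2*C) (n(C) = (-5 + 8)/(C + C) = 3/((2*C)) = 3*(1/(2*C)) = 3/(2*C))
n(-30)*s(-49) = ((3/2)/(-30))*(½ + (½)*(-49)) = ((3/2)*(-1/30))*(½ - 49/2) = -1/20*(-24) = 6/5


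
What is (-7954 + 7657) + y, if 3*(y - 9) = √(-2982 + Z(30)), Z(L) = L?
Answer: -288 + 2*I*√82 ≈ -288.0 + 18.111*I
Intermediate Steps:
y = 9 + 2*I*√82 (y = 9 + √(-2982 + 30)/3 = 9 + √(-2952)/3 = 9 + (6*I*√82)/3 = 9 + 2*I*√82 ≈ 9.0 + 18.111*I)
(-7954 + 7657) + y = (-7954 + 7657) + (9 + 2*I*√82) = -297 + (9 + 2*I*√82) = -288 + 2*I*√82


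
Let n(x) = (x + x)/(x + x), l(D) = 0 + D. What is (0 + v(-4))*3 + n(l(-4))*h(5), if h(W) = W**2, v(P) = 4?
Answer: 37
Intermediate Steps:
l(D) = D
n(x) = 1 (n(x) = (2*x)/((2*x)) = (2*x)*(1/(2*x)) = 1)
(0 + v(-4))*3 + n(l(-4))*h(5) = (0 + 4)*3 + 1*5**2 = 4*3 + 1*25 = 12 + 25 = 37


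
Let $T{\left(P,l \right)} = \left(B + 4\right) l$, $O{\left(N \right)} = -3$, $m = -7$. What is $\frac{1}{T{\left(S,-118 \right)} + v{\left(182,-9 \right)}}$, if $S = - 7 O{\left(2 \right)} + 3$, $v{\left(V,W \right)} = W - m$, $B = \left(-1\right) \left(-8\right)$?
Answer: $- \frac{1}{1418} \approx -0.00070522$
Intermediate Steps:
$B = 8$
$v{\left(V,W \right)} = 7 + W$ ($v{\left(V,W \right)} = W - -7 = W + 7 = 7 + W$)
$S = 24$ ($S = \left(-7\right) \left(-3\right) + 3 = 21 + 3 = 24$)
$T{\left(P,l \right)} = 12 l$ ($T{\left(P,l \right)} = \left(8 + 4\right) l = 12 l$)
$\frac{1}{T{\left(S,-118 \right)} + v{\left(182,-9 \right)}} = \frac{1}{12 \left(-118\right) + \left(7 - 9\right)} = \frac{1}{-1416 - 2} = \frac{1}{-1418} = - \frac{1}{1418}$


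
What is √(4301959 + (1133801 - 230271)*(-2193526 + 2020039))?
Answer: I*√156746407151 ≈ 3.9591e+5*I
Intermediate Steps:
√(4301959 + (1133801 - 230271)*(-2193526 + 2020039)) = √(4301959 + 903530*(-173487)) = √(4301959 - 156750709110) = √(-156746407151) = I*√156746407151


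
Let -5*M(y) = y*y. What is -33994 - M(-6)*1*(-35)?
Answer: -34246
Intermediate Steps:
M(y) = -y²/5 (M(y) = -y*y/5 = -y²/5)
-33994 - M(-6)*1*(-35) = -33994 - -⅕*(-6)²*1*(-35) = -33994 - -⅕*36*1*(-35) = -33994 - (-36/5*1)*(-35) = -33994 - (-36)*(-35)/5 = -33994 - 1*252 = -33994 - 252 = -34246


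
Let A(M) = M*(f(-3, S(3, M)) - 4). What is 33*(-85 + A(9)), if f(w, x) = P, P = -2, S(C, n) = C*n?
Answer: -4587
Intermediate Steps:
f(w, x) = -2
A(M) = -6*M (A(M) = M*(-2 - 4) = M*(-6) = -6*M)
33*(-85 + A(9)) = 33*(-85 - 6*9) = 33*(-85 - 54) = 33*(-139) = -4587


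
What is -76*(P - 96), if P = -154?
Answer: 19000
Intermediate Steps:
-76*(P - 96) = -76*(-154 - 96) = -76*(-250) = 19000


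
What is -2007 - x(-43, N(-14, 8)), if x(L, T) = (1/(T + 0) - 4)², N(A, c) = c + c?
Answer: -517761/256 ≈ -2022.5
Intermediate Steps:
N(A, c) = 2*c
x(L, T) = (-4 + 1/T)² (x(L, T) = (1/T - 4)² = (-4 + 1/T)²)
-2007 - x(-43, N(-14, 8)) = -2007 - (-1 + 4*(2*8))²/(2*8)² = -2007 - (-1 + 4*16)²/16² = -2007 - (-1 + 64)²/256 = -2007 - 63²/256 = -2007 - 3969/256 = -517761/256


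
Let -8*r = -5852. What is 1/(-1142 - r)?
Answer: -2/3747 ≈ -0.00053376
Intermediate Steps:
r = 1463/2 (r = -⅛*(-5852) = 1463/2 ≈ 731.50)
1/(-1142 - r) = 1/(-1142 - 1*1463/2) = 1/(-1142 - 1463/2) = 1/(-3747/2) = -2/3747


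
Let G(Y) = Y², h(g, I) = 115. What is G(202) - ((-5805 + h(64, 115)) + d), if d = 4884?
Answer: 41610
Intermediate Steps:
G(202) - ((-5805 + h(64, 115)) + d) = 202² - ((-5805 + 115) + 4884) = 40804 - (-5690 + 4884) = 40804 - 1*(-806) = 40804 + 806 = 41610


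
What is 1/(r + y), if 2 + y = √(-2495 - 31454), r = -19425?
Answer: -19427/377442278 - I*√33949/377442278 ≈ -5.147e-5 - 4.8816e-7*I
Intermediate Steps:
y = -2 + I*√33949 (y = -2 + √(-2495 - 31454) = -2 + √(-33949) = -2 + I*√33949 ≈ -2.0 + 184.25*I)
1/(r + y) = 1/(-19425 + (-2 + I*√33949)) = 1/(-19427 + I*√33949)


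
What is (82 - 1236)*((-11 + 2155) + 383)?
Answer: -2916158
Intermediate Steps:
(82 - 1236)*((-11 + 2155) + 383) = -1154*(2144 + 383) = -1154*2527 = -2916158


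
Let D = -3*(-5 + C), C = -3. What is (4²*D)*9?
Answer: 3456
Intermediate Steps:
D = 24 (D = -3*(-5 - 3) = -3*(-8) = 24)
(4²*D)*9 = (4²*24)*9 = (16*24)*9 = 384*9 = 3456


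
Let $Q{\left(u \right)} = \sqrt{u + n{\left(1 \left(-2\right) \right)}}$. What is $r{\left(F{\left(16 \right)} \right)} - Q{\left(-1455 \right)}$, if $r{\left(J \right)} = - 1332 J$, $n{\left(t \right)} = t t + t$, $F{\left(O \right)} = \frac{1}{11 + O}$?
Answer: $- \frac{148}{3} - i \sqrt{1453} \approx -49.333 - 38.118 i$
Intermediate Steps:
$n{\left(t \right)} = t + t^{2}$ ($n{\left(t \right)} = t^{2} + t = t + t^{2}$)
$Q{\left(u \right)} = \sqrt{2 + u}$ ($Q{\left(u \right)} = \sqrt{u + 1 \left(-2\right) \left(1 + 1 \left(-2\right)\right)} = \sqrt{u - 2 \left(1 - 2\right)} = \sqrt{u - -2} = \sqrt{u + 2} = \sqrt{2 + u}$)
$r{\left(F{\left(16 \right)} \right)} - Q{\left(-1455 \right)} = - \frac{1332}{11 + 16} - \sqrt{2 - 1455} = - \frac{1332}{27} - \sqrt{-1453} = \left(-1332\right) \frac{1}{27} - i \sqrt{1453} = - \frac{148}{3} - i \sqrt{1453}$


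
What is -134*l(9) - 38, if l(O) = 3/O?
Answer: -248/3 ≈ -82.667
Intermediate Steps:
-134*l(9) - 38 = -402/9 - 38 = -134*⅓ - 38 = -134/3 - 38 = -248/3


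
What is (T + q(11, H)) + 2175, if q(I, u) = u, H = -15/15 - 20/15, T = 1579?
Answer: 11255/3 ≈ 3751.7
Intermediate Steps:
H = -7/3 (H = -15*1/15 - 20*1/15 = -1 - 4/3 = -7/3 ≈ -2.3333)
(T + q(11, H)) + 2175 = (1579 - 7/3) + 2175 = 4730/3 + 2175 = 11255/3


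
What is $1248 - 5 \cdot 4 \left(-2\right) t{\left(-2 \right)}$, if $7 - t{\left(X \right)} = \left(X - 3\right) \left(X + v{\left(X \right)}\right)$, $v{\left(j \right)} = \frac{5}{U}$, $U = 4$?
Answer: $1378$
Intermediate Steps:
$v{\left(j \right)} = \frac{5}{4}$
$t{\left(X \right)} = 7 - \left(-3 + X\right) \left(\frac{5}{4} + X\right)$ ($t{\left(X \right)} = 7 - \left(X - 3\right) \left(X + \frac{5}{4}\right) = 7 - \left(-3 + X\right) \left(\frac{5}{4} + X\right)$)
$1248 - 5 \cdot 4 \left(-2\right) t{\left(-2 \right)} = 1248 - 5 \cdot 4 \left(-2\right) \left(\frac{43}{4} - \left(-2\right)^{2} + \frac{7}{4} \left(-2\right)\right) = 1248 - 20 \left(-2\right) \left(\frac{43}{4} - 4 - \frac{7}{2}\right) = 1248 - - 40 \left(\frac{43}{4} - 4 - \frac{7}{2}\right) = 1248 - \left(-40\right) \frac{13}{4} = 1248 - -130 = 1248 + 130 = 1378$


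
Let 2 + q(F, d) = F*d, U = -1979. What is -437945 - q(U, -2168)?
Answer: -4728415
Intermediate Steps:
q(F, d) = -2 + F*d
-437945 - q(U, -2168) = -437945 - (-2 - 1979*(-2168)) = -437945 - (-2 + 4290472) = -437945 - 1*4290470 = -437945 - 4290470 = -4728415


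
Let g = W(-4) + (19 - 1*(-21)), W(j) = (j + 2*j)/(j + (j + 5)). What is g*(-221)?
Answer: -9724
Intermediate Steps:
W(j) = 3*j/(5 + 2*j) (W(j) = (3*j)/(j + (5 + j)) = (3*j)/(5 + 2*j) = 3*j/(5 + 2*j))
g = 44 (g = 3*(-4)/(5 + 2*(-4)) + (19 - 1*(-21)) = 3*(-4)/(5 - 8) + (19 + 21) = 3*(-4)/(-3) + 40 = 3*(-4)*(-⅓) + 40 = 4 + 40 = 44)
g*(-221) = 44*(-221) = -9724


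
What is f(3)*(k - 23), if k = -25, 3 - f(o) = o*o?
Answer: 288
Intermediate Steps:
f(o) = 3 - o² (f(o) = 3 - o*o = 3 - o²)
f(3)*(k - 23) = (3 - 1*3²)*(-25 - 23) = (3 - 1*9)*(-48) = (3 - 9)*(-48) = -6*(-48) = 288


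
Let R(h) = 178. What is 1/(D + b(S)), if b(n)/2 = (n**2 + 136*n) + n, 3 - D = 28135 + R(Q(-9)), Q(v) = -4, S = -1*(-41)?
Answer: -1/13714 ≈ -7.2918e-5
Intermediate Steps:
S = 41
D = -28310 (D = 3 - (28135 + 178) = 3 - 1*28313 = 3 - 28313 = -28310)
b(n) = 2*n**2 + 274*n (b(n) = 2*((n**2 + 136*n) + n) = 2*(n**2 + 137*n) = 2*n**2 + 274*n)
1/(D + b(S)) = 1/(-28310 + 2*41*(137 + 41)) = 1/(-28310 + 2*41*178) = 1/(-28310 + 14596) = 1/(-13714) = -1/13714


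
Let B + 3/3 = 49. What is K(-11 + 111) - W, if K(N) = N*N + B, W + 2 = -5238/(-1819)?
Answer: 18275712/1819 ≈ 10047.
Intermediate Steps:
W = 1600/1819 (W = -2 - 5238/(-1819) = -2 - 5238*(-1/1819) = -2 + 5238/1819 = 1600/1819 ≈ 0.87960)
B = 48 (B = -1 + 49 = 48)
K(N) = 48 + N² (K(N) = N*N + 48 = N² + 48 = 48 + N²)
K(-11 + 111) - W = (48 + (-11 + 111)²) - 1*1600/1819 = (48 + 100²) - 1600/1819 = (48 + 10000) - 1600/1819 = 10048 - 1600/1819 = 18275712/1819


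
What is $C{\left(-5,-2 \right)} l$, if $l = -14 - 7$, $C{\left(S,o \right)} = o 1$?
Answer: $42$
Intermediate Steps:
$C{\left(S,o \right)} = o$
$l = -21$
$C{\left(-5,-2 \right)} l = \left(-2\right) \left(-21\right) = 42$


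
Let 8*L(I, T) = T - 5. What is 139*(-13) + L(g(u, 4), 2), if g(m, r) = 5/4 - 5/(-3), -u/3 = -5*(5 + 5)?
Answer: -14459/8 ≈ -1807.4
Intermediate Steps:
u = 150 (u = -(-15)*(5 + 5) = -(-15)*10 = -3*(-50) = 150)
g(m, r) = 35/12 (g(m, r) = 5*(1/4) - 5*(-1/3) = 5/4 + 5/3 = 35/12)
L(I, T) = -5/8 + T/8 (L(I, T) = (T - 5)/8 = (-5 + T)/8 = -5/8 + T/8)
139*(-13) + L(g(u, 4), 2) = 139*(-13) + (-5/8 + (1/8)*2) = -1807 + (-5/8 + 1/4) = -1807 - 3/8 = -14459/8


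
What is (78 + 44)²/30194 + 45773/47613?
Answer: 1045370927/718813461 ≈ 1.4543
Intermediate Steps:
(78 + 44)²/30194 + 45773/47613 = 122²*(1/30194) + 45773*(1/47613) = 14884*(1/30194) + 45773/47613 = 7442/15097 + 45773/47613 = 1045370927/718813461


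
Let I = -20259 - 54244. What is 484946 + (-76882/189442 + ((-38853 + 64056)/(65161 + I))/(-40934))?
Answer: 5855204742808304621/12073941515196 ≈ 4.8495e+5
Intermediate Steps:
I = -74503
484946 + (-76882/189442 + ((-38853 + 64056)/(65161 + I))/(-40934)) = 484946 + (-76882/189442 + ((-38853 + 64056)/(65161 - 74503))/(-40934)) = 484946 + (-76882*1/189442 + (25203/(-9342))*(-1/40934)) = 484946 + (-38441/94721 + (25203*(-1/9342))*(-1/40934)) = 484946 + (-38441/94721 - 8401/3114*(-1/40934)) = 484946 + (-38441/94721 + 8401/127468476) = 484946 - 4899219934795/12073941515196 = 5855204742808304621/12073941515196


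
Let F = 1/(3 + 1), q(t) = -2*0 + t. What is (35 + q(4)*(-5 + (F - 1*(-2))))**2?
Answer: 576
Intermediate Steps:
q(t) = t (q(t) = 0 + t = t)
F = 1/4 ≈ 0.25000
(35 + q(4)*(-5 + (F - 1*(-2))))**2 = (35 + 4*(-5 + (1/4 - 1*(-2))))**2 = (35 + 4*(-5 + (1/4 + 2)))**2 = (35 + 4*(-5 + 9/4))**2 = (35 + 4*(-11/4))**2 = (35 - 11)**2 = 24**2 = 576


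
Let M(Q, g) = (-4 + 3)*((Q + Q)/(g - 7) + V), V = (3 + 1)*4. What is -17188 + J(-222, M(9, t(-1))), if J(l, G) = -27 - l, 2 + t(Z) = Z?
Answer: -16993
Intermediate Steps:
t(Z) = -2 + Z
V = 16 (V = 4*4 = 16)
M(Q, g) = -16 - 2*Q/(-7 + g) (M(Q, g) = (-4 + 3)*((Q + Q)/(g - 7) + 16) = -((2*Q)/(-7 + g) + 16) = -(2*Q/(-7 + g) + 16) = -(16 + 2*Q/(-7 + g)) = -16 - 2*Q/(-7 + g))
-17188 + J(-222, M(9, t(-1))) = -17188 + (-27 - 1*(-222)) = -17188 + (-27 + 222) = -17188 + 195 = -16993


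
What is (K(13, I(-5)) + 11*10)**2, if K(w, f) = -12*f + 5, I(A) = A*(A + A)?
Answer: 235225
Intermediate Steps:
I(A) = 2*A**2 (I(A) = A*(2*A) = 2*A**2)
K(w, f) = 5 - 12*f
(K(13, I(-5)) + 11*10)**2 = ((5 - 24*(-5)**2) + 11*10)**2 = ((5 - 24*25) + 110)**2 = ((5 - 12*50) + 110)**2 = ((5 - 600) + 110)**2 = (-595 + 110)**2 = (-485)**2 = 235225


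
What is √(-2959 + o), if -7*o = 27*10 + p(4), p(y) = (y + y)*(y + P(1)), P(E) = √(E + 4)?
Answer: √(-147105 - 56*√5)/7 ≈ 54.815*I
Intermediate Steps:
P(E) = √(4 + E)
p(y) = 2*y*(y + √5) (p(y) = (y + y)*(y + √(4 + 1)) = (2*y)*(y + √5) = 2*y*(y + √5))
o = -302/7 - 8*√5/7 (o = -(27*10 + 2*4*(4 + √5))/7 = -(270 + (32 + 8*√5))/7 = -(302 + 8*√5)/7 = -302/7 - 8*√5/7 ≈ -45.698)
√(-2959 + o) = √(-2959 + (-302/7 - 8*√5/7)) = √(-21015/7 - 8*√5/7)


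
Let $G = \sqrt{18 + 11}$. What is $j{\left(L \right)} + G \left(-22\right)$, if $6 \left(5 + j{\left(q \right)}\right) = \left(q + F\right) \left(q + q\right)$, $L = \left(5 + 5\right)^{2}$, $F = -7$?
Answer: $3095 - 22 \sqrt{29} \approx 2976.5$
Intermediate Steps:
$L = 100$ ($L = 10^{2} = 100$)
$G = \sqrt{29} \approx 5.3852$
$j{\left(q \right)} = -5 + \frac{q \left(-7 + q\right)}{3}$ ($j{\left(q \right)} = -5 + \frac{\left(q - 7\right) \left(q + q\right)}{6} = -5 + \frac{\left(-7 + q\right) 2 q}{6} = -5 + \frac{2 q \left(-7 + q\right)}{6} = -5 + \frac{q \left(-7 + q\right)}{3}$)
$j{\left(L \right)} + G \left(-22\right) = \left(-5 - \frac{700}{3} + \frac{100^{2}}{3}\right) + \sqrt{29} \left(-22\right) = \left(-5 - \frac{700}{3} + \frac{1}{3} \cdot 10000\right) - 22 \sqrt{29} = \left(-5 - \frac{700}{3} + \frac{10000}{3}\right) - 22 \sqrt{29} = 3095 - 22 \sqrt{29}$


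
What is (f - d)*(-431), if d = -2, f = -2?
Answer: 0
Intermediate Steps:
(f - d)*(-431) = (-2 - 1*(-2))*(-431) = (-2 + 2)*(-431) = 0*(-431) = 0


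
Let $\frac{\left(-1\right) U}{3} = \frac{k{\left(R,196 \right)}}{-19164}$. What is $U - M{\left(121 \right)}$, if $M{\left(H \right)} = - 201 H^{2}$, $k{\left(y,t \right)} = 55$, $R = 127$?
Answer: $\frac{18798868363}{6388} \approx 2.9428 \cdot 10^{6}$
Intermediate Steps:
$U = \frac{55}{6388}$ ($U = - 3 \frac{55}{-19164} = - 3 \cdot 55 \left(- \frac{1}{19164}\right) = \left(-3\right) \left(- \frac{55}{19164}\right) = \frac{55}{6388} \approx 0.0086099$)
$U - M{\left(121 \right)} = \frac{55}{6388} - - 201 \cdot 121^{2} = \frac{55}{6388} - \left(-201\right) 14641 = \frac{55}{6388} - -2942841 = \frac{55}{6388} + 2942841 = \frac{18798868363}{6388}$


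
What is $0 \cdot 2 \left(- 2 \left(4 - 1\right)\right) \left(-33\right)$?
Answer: $0$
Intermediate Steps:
$0 \cdot 2 \left(- 2 \left(4 - 1\right)\right) \left(-33\right) = 0 \left(\left(-2\right) 3\right) \left(-33\right) = 0 \left(-6\right) \left(-33\right) = 0 \left(-33\right) = 0$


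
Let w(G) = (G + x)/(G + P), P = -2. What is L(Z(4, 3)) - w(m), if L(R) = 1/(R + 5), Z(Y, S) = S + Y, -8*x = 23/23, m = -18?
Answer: -79/96 ≈ -0.82292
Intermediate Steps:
x = -⅛ (x = -23/(8*23) = -⅛*1 = -⅛ ≈ -0.12500)
w(G) = (-⅛ + G)/(-2 + G) (w(G) = (G - ⅛)/(G - 2) = (-⅛ + G)/(-2 + G))
L(R) = 1/(5 + R)
L(Z(4, 3)) - w(m) = 1/(5 + (3 + 4)) - (-⅛ - 18)/(-2 - 18) = 1/(5 + 7) - (-145)/((-20)*8) = 1/12 - (-1)*(-145)/(20*8) = 1/12 - 1*29/32 = 1/12 - 29/32 = -79/96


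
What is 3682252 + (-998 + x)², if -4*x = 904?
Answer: 5180428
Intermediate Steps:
x = -226 (x = -¼*904 = -226)
3682252 + (-998 + x)² = 3682252 + (-998 - 226)² = 3682252 + (-1224)² = 3682252 + 1498176 = 5180428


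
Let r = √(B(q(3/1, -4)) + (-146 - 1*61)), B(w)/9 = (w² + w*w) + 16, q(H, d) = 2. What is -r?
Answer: -3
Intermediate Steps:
B(w) = 144 + 18*w² (B(w) = 9*((w² + w*w) + 16) = 9*((w² + w²) + 16) = 9*(2*w² + 16) = 9*(16 + 2*w²) = 144 + 18*w²)
r = 3 (r = √((144 + 18*2²) + (-146 - 1*61)) = √((144 + 18*4) + (-146 - 61)) = √((144 + 72) - 207) = √(216 - 207) = √9 = 3)
-r = -1*3 = -3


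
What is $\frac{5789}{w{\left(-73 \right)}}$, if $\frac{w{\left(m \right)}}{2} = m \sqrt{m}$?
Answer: $\frac{5789 i \sqrt{73}}{10658} \approx 4.6408 i$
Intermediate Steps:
$w{\left(m \right)} = 2 m^{\frac{3}{2}}$ ($w{\left(m \right)} = 2 m \sqrt{m} = 2 m^{\frac{3}{2}}$)
$\frac{5789}{w{\left(-73 \right)}} = \frac{5789}{2 \left(-73\right)^{\frac{3}{2}}} = \frac{5789}{2 \left(- 73 i \sqrt{73}\right)} = \frac{5789}{\left(-146\right) i \sqrt{73}} = 5789 \frac{i \sqrt{73}}{10658} = \frac{5789 i \sqrt{73}}{10658}$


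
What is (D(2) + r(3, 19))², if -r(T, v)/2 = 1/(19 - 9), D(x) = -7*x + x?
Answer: 3721/25 ≈ 148.84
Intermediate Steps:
D(x) = -6*x
r(T, v) = -⅕ (r(T, v) = -2/(19 - 9) = -2/10 = -2*⅒ = -⅕)
(D(2) + r(3, 19))² = (-6*2 - ⅕)² = (-12 - ⅕)² = (-61/5)² = 3721/25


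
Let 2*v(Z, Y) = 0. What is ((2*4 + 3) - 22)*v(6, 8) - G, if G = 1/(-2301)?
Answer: 1/2301 ≈ 0.00043459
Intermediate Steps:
v(Z, Y) = 0 (v(Z, Y) = (½)*0 = 0)
G = -1/2301 ≈ -0.00043459
((2*4 + 3) - 22)*v(6, 8) - G = ((2*4 + 3) - 22)*0 - 1*(-1/2301) = ((8 + 3) - 22)*0 + 1/2301 = (11 - 22)*0 + 1/2301 = -11*0 + 1/2301 = 0 + 1/2301 = 1/2301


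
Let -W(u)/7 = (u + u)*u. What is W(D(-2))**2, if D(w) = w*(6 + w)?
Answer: 802816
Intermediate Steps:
W(u) = -14*u**2 (W(u) = -7*(u + u)*u = -7*2*u*u = -14*u**2)
W(D(-2))**2 = (-14*4*(6 - 2)**2)**2 = (-14*(-2*4)**2)**2 = (-14*(-8)**2)**2 = (-14*64)**2 = (-896)**2 = 802816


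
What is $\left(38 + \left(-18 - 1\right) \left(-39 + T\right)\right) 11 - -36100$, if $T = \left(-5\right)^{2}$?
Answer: $39444$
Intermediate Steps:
$T = 25$
$\left(38 + \left(-18 - 1\right) \left(-39 + T\right)\right) 11 - -36100 = \left(38 + \left(-18 - 1\right) \left(-39 + 25\right)\right) 11 - -36100 = \left(38 - -266\right) 11 + 36100 = \left(38 + 266\right) 11 + 36100 = 304 \cdot 11 + 36100 = 3344 + 36100 = 39444$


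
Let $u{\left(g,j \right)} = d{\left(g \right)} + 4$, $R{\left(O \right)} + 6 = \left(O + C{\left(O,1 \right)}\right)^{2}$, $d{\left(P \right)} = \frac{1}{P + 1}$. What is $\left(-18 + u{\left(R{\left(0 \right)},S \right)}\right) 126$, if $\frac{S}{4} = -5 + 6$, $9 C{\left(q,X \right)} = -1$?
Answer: $- \frac{361431}{202} \approx -1789.3$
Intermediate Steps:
$C{\left(q,X \right)} = - \frac{1}{9}$ ($C{\left(q,X \right)} = \frac{1}{9} \left(-1\right) = - \frac{1}{9}$)
$d{\left(P \right)} = \frac{1}{1 + P}$
$R{\left(O \right)} = -6 + \left(- \frac{1}{9} + O\right)^{2}$ ($R{\left(O \right)} = -6 + \left(O - \frac{1}{9}\right)^{2} = -6 + \left(- \frac{1}{9} + O\right)^{2}$)
$S = 4$ ($S = 4 \left(-5 + 6\right) = 4 \cdot 1 = 4$)
$u{\left(g,j \right)} = 4 + \frac{1}{1 + g}$ ($u{\left(g,j \right)} = \frac{1}{1 + g} + 4 = 4 + \frac{1}{1 + g}$)
$\left(-18 + u{\left(R{\left(0 \right)},S \right)}\right) 126 = \left(-18 + \frac{5 + 4 \left(-6 + \frac{\left(-1 + 9 \cdot 0\right)^{2}}{81}\right)}{1 - \left(6 - \frac{\left(-1 + 9 \cdot 0\right)^{2}}{81}\right)}\right) 126 = \left(-18 + \frac{5 + 4 \left(-6 + \frac{\left(-1 + 0\right)^{2}}{81}\right)}{1 - \left(6 - \frac{\left(-1 + 0\right)^{2}}{81}\right)}\right) 126 = \left(-18 + \frac{5 + 4 \left(-6 + \frac{\left(-1\right)^{2}}{81}\right)}{1 - \left(6 - \frac{\left(-1\right)^{2}}{81}\right)}\right) 126 = \left(-18 + \frac{5 + 4 \left(-6 + \frac{1}{81} \cdot 1\right)}{1 + \left(-6 + \frac{1}{81} \cdot 1\right)}\right) 126 = \left(-18 + \frac{5 + 4 \left(-6 + \frac{1}{81}\right)}{1 + \left(-6 + \frac{1}{81}\right)}\right) 126 = \left(-18 + \frac{5 + 4 \left(- \frac{485}{81}\right)}{1 - \frac{485}{81}}\right) 126 = \left(-18 + \frac{5 - \frac{1940}{81}}{- \frac{404}{81}}\right) 126 = \left(-18 - - \frac{1535}{404}\right) 126 = \left(-18 + \frac{1535}{404}\right) 126 = \left(- \frac{5737}{404}\right) 126 = - \frac{361431}{202}$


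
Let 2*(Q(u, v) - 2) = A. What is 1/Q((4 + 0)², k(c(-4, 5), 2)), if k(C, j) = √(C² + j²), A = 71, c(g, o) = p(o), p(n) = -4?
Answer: 2/75 ≈ 0.026667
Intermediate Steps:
c(g, o) = -4
Q(u, v) = 75/2 (Q(u, v) = 2 + (½)*71 = 2 + 71/2 = 75/2)
1/Q((4 + 0)², k(c(-4, 5), 2)) = 1/(75/2) = 2/75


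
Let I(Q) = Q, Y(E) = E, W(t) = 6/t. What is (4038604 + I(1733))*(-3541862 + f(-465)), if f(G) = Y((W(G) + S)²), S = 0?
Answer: -343805343985882002/24025 ≈ -1.4310e+13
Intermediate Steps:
f(G) = 36/G² (f(G) = (6/G + 0)² = (6/G)² = 36/G²)
(4038604 + I(1733))*(-3541862 + f(-465)) = (4038604 + 1733)*(-3541862 + 36/(-465)²) = 4040337*(-3541862 + 36*(1/216225)) = 4040337*(-3541862 + 4/24025) = 4040337*(-85093234546/24025) = -343805343985882002/24025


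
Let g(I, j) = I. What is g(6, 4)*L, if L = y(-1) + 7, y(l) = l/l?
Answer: 48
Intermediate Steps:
y(l) = 1
L = 8 (L = 1 + 7 = 8)
g(6, 4)*L = 6*8 = 48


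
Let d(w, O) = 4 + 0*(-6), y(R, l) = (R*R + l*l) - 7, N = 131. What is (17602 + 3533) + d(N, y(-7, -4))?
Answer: 21139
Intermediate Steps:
y(R, l) = -7 + R² + l² (y(R, l) = (R² + l²) - 7 = -7 + R² + l²)
d(w, O) = 4 (d(w, O) = 4 + 0 = 4)
(17602 + 3533) + d(N, y(-7, -4)) = (17602 + 3533) + 4 = 21135 + 4 = 21139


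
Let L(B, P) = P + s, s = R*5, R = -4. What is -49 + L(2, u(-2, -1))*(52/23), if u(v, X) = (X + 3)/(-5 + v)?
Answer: -15273/161 ≈ -94.863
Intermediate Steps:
u(v, X) = (3 + X)/(-5 + v)
s = -20 (s = -4*5 = -20)
L(B, P) = -20 + P (L(B, P) = P - 20 = -20 + P)
-49 + L(2, u(-2, -1))*(52/23) = -49 + (-20 + (3 - 1)/(-5 - 2))*(52/23) = -49 + (-20 + 2/(-7))*(52*(1/23)) = -49 + (-20 - ⅐*2)*(52/23) = -49 + (-20 - 2/7)*(52/23) = -49 - 142/7*52/23 = -49 - 7384/161 = -15273/161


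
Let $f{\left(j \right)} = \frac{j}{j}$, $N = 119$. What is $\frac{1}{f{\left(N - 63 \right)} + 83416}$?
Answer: $\frac{1}{83417} \approx 1.1988 \cdot 10^{-5}$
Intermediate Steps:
$f{\left(j \right)} = 1$
$\frac{1}{f{\left(N - 63 \right)} + 83416} = \frac{1}{1 + 83416} = \frac{1}{83417}$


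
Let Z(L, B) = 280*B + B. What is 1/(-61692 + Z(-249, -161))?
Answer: -1/106933 ≈ -9.3516e-6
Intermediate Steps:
Z(L, B) = 281*B
1/(-61692 + Z(-249, -161)) = 1/(-61692 + 281*(-161)) = 1/(-61692 - 45241) = 1/(-106933) = -1/106933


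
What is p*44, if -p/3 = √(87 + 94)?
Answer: -132*√181 ≈ -1775.9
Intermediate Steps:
p = -3*√181 (p = -3*√(87 + 94) = -3*√181 ≈ -40.361)
p*44 = -3*√181*44 = -132*√181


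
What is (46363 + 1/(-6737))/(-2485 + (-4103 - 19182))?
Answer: -31234753/17361249 ≈ -1.7991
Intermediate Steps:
(46363 + 1/(-6737))/(-2485 + (-4103 - 19182)) = (46363 - 1/6737)/(-2485 - 23285) = (312347530/6737)/(-25770) = (312347530/6737)*(-1/25770) = -31234753/17361249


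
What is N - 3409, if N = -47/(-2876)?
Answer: -9804237/2876 ≈ -3409.0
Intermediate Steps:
N = 47/2876 (N = -47*(-1/2876) = 47/2876 ≈ 0.016342)
N - 3409 = 47/2876 - 3409 = -9804237/2876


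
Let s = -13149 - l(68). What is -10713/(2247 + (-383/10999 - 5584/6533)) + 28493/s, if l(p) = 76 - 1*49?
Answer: -7370781754288669/1063287130510872 ≈ -6.9321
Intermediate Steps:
l(p) = 27 (l(p) = 76 - 49 = 27)
s = -13176 (s = -13149 - 1*27 = -13149 - 27 = -13176)
-10713/(2247 + (-383/10999 - 5584/6533)) + 28493/s = -10713/(2247 + (-383/10999 - 5584/6533)) + 28493/(-13176) = -10713/(2247 + (-383*1/10999 - 5584*1/6533)) + 28493*(-1/13176) = -10713/(2247 + (-383/10999 - 5584/6533)) - 28493/13176 = -10713/(2247 - 63920555/71856467) - 28493/13176 = -10713/161397560794/71856467 - 28493/13176 = -10713*71856467/161397560794 - 28493/13176 = -769798330971/161397560794 - 28493/13176 = -7370781754288669/1063287130510872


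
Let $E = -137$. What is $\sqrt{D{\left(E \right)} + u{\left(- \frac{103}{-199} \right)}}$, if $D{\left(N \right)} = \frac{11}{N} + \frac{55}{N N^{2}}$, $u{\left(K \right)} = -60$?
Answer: $\frac{i \sqrt{21164814078}}{18769} \approx 7.7512 i$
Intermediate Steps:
$D{\left(N \right)} = \frac{11}{N} + \frac{55}{N^{3}}$
$\sqrt{D{\left(E \right)} + u{\left(- \frac{103}{-199} \right)}} = \sqrt{\left(\frac{11}{-137} + \frac{55}{-2571353}\right) - 60} = \sqrt{\left(11 \left(- \frac{1}{137}\right) + 55 \left(- \frac{1}{2571353}\right)\right) - 60} = \sqrt{\left(- \frac{11}{137} - \frac{55}{2571353}\right) - 60} = \sqrt{- \frac{206514}{2571353} - 60} = \sqrt{- \frac{154487694}{2571353}} = \frac{i \sqrt{21164814078}}{18769}$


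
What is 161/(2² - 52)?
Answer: -161/48 ≈ -3.3542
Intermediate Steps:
161/(2² - 52) = 161/(4 - 52) = 161/(-48) = -1/48*161 = -161/48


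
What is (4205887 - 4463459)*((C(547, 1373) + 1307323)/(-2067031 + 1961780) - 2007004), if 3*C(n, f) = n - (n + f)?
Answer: 163228902506291776/315753 ≈ 5.1695e+11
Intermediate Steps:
C(n, f) = -f/3 (C(n, f) = (n - (n + f))/3 = (n - (f + n))/3 = (n + (-f - n))/3 = (-f)/3 = -f/3)
(4205887 - 4463459)*((C(547, 1373) + 1307323)/(-2067031 + 1961780) - 2007004) = (4205887 - 4463459)*((-⅓*1373 + 1307323)/(-2067031 + 1961780) - 2007004) = -257572*((-1373/3 + 1307323)/(-105251) - 2007004) = -257572*((3920596/3)*(-1/105251) - 2007004) = -257572*(-3920596/315753 - 2007004) = -257572*(-633721454608/315753) = 163228902506291776/315753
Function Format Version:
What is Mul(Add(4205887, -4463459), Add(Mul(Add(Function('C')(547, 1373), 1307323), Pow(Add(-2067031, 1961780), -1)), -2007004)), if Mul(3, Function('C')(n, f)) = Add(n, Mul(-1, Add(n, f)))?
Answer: Rational(163228902506291776, 315753) ≈ 5.1695e+11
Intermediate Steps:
Function('C')(n, f) = Mul(Rational(-1, 3), f) (Function('C')(n, f) = Mul(Rational(1, 3), Add(n, Mul(-1, Add(n, f)))) = Mul(Rational(1, 3), Add(n, Mul(-1, Add(f, n)))) = Mul(Rational(1, 3), Add(n, Add(Mul(-1, f), Mul(-1, n)))) = Mul(Rational(1, 3), Mul(-1, f)) = Mul(Rational(-1, 3), f))
Mul(Add(4205887, -4463459), Add(Mul(Add(Function('C')(547, 1373), 1307323), Pow(Add(-2067031, 1961780), -1)), -2007004)) = Mul(Add(4205887, -4463459), Add(Mul(Add(Mul(Rational(-1, 3), 1373), 1307323), Pow(Add(-2067031, 1961780), -1)), -2007004)) = Mul(-257572, Add(Mul(Add(Rational(-1373, 3), 1307323), Pow(-105251, -1)), -2007004)) = Mul(-257572, Add(Mul(Rational(3920596, 3), Rational(-1, 105251)), -2007004)) = Mul(-257572, Add(Rational(-3920596, 315753), -2007004)) = Mul(-257572, Rational(-633721454608, 315753)) = Rational(163228902506291776, 315753)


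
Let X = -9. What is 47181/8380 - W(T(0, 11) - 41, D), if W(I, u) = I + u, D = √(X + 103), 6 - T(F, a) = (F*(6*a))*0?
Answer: 340481/8380 - √94 ≈ 30.935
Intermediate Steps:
T(F, a) = 6 (T(F, a) = 6 - F*(6*a)*0 = 6 - 6*F*a*0 = 6 - 1*0 = 6 + 0 = 6)
D = √94 (D = √(-9 + 103) = √94 ≈ 9.6954)
47181/8380 - W(T(0, 11) - 41, D) = 47181/8380 - ((6 - 41) + √94) = 47181*(1/8380) - (-35 + √94) = 47181/8380 + (35 - √94) = 340481/8380 - √94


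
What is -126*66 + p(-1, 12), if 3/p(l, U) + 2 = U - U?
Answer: -16635/2 ≈ -8317.5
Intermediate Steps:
p(l, U) = -3/2 (p(l, U) = 3/(-2 + (U - U)) = 3/(-2 + 0) = 3/(-2) = 3*(-1/2) = -3/2)
-126*66 + p(-1, 12) = -126*66 - 3/2 = -8316 - 3/2 = -16635/2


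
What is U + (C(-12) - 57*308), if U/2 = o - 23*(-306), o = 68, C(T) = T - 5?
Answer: -3361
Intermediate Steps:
C(T) = -5 + T
U = 14212 (U = 2*(68 - 23*(-306)) = 2*(68 + 7038) = 2*7106 = 14212)
U + (C(-12) - 57*308) = 14212 + ((-5 - 12) - 57*308) = 14212 + (-17 - 17556) = 14212 - 17573 = -3361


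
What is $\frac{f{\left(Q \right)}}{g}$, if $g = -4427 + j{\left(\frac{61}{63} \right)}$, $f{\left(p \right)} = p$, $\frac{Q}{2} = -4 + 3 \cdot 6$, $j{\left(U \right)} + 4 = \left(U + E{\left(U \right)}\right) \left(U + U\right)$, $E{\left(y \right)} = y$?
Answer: $- \frac{111132}{17571755} \approx -0.0063245$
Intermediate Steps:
$j{\left(U \right)} = -4 + 4 U^{2}$ ($j{\left(U \right)} = -4 + \left(U + U\right) \left(U + U\right) = -4 + 2 U 2 U = -4 + 4 U^{2}$)
$Q = 28$ ($Q = 2 \left(-4 + 3 \cdot 6\right) = 2 \left(-4 + 18\right) = 2 \cdot 14 = 28$)
$g = - \frac{17571755}{3969}$ ($g = -4427 - \left(4 - 4 \left(\frac{61}{63}\right)^{2}\right) = -4427 + \left(-4 + 4 \cdot \frac{3721}{3969}\right) = -4427 + \left(-4 + \frac{14884}{3969}\right) = -4427 - \frac{992}{3969} = - \frac{17571755}{3969} \approx -4427.3$)
$\frac{f{\left(Q \right)}}{g} = \frac{28}{- \frac{17571755}{3969}} = 28 \left(- \frac{3969}{17571755}\right) = - \frac{111132}{17571755}$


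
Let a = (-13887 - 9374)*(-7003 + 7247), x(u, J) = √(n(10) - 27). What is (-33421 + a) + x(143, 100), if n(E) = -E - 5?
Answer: -5709105 + I*√42 ≈ -5.7091e+6 + 6.4807*I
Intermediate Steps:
n(E) = -5 - E
x(u, J) = I*√42 (x(u, J) = √((-5 - 1*10) - 27) = √((-5 - 10) - 27) = √(-15 - 27) = √(-42) = I*√42)
a = -5675684 (a = -23261*244 = -5675684)
(-33421 + a) + x(143, 100) = (-33421 - 5675684) + I*√42 = -5709105 + I*√42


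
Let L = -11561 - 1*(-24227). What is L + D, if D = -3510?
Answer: 9156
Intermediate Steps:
L = 12666 (L = -11561 + 24227 = 12666)
L + D = 12666 - 3510 = 9156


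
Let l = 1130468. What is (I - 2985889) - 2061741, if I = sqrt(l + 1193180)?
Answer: -5047630 + 8*sqrt(36307) ≈ -5.0461e+6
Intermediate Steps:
I = 8*sqrt(36307) (I = sqrt(1130468 + 1193180) = sqrt(2323648) = 8*sqrt(36307) ≈ 1524.4)
(I - 2985889) - 2061741 = (8*sqrt(36307) - 2985889) - 2061741 = (-2985889 + 8*sqrt(36307)) - 2061741 = -5047630 + 8*sqrt(36307)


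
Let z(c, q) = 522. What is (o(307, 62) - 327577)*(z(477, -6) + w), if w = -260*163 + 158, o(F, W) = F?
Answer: 13647159000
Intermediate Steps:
w = -42222 (w = -42380 + 158 = -42222)
(o(307, 62) - 327577)*(z(477, -6) + w) = (307 - 327577)*(522 - 42222) = -327270*(-41700) = 13647159000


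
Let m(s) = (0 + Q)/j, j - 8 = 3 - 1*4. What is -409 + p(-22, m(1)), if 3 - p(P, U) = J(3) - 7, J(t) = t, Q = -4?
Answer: -402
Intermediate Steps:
j = 7 (j = 8 + (3 - 1*4) = 8 + (3 - 4) = 8 - 1 = 7)
m(s) = -4/7 (m(s) = (0 - 4)/7 = -4*⅐ = -4/7)
p(P, U) = 7 (p(P, U) = 3 - (3 - 7) = 3 - 1*(-4) = 3 + 4 = 7)
-409 + p(-22, m(1)) = -409 + 7 = -402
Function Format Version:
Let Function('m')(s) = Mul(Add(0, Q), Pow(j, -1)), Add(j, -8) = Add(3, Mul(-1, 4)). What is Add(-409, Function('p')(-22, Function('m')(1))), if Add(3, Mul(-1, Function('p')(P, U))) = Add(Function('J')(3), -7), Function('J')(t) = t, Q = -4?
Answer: -402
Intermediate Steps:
j = 7 (j = Add(8, Add(3, Mul(-1, 4))) = Add(8, Add(3, -4)) = Add(8, -1) = 7)
Function('m')(s) = Rational(-4, 7) (Function('m')(s) = Mul(Add(0, -4), Pow(7, -1)) = Mul(-4, Rational(1, 7)) = Rational(-4, 7))
Function('p')(P, U) = 7 (Function('p')(P, U) = Add(3, Mul(-1, Add(3, -7))) = Add(3, Mul(-1, -4)) = Add(3, 4) = 7)
Add(-409, Function('p')(-22, Function('m')(1))) = Add(-409, 7) = -402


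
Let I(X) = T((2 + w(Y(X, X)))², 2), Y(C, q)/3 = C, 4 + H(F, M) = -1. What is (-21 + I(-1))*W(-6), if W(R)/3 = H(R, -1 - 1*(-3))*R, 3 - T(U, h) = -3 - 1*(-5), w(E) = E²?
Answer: -1800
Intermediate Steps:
H(F, M) = -5 (H(F, M) = -4 - 1 = -5)
Y(C, q) = 3*C
T(U, h) = 1 (T(U, h) = 3 - (-3 - 1*(-5)) = 3 - (-3 + 5) = 3 - 1*2 = 3 - 2 = 1)
I(X) = 1
W(R) = -15*R (W(R) = 3*(-5*R) = -15*R)
(-21 + I(-1))*W(-6) = (-21 + 1)*(-15*(-6)) = -20*90 = -1800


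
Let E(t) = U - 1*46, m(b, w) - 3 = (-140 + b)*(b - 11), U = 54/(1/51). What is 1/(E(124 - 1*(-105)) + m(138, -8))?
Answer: 1/2457 ≈ 0.00040700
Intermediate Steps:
U = 2754 (U = 54/(1/51) = 54*51 = 2754)
m(b, w) = 3 + (-140 + b)*(-11 + b) (m(b, w) = 3 + (-140 + b)*(b - 11) = 3 + (-140 + b)*(-11 + b))
E(t) = 2708 (E(t) = 2754 - 1*46 = 2754 - 46 = 2708)
1/(E(124 - 1*(-105)) + m(138, -8)) = 1/(2708 + (1543 + 138**2 - 151*138)) = 1/(2708 + (1543 + 19044 - 20838)) = 1/(2708 - 251) = 1/2457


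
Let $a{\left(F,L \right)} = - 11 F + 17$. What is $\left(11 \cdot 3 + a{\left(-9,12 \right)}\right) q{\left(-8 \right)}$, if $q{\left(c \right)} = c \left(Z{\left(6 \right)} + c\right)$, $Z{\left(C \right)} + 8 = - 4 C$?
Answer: $47680$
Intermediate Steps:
$Z{\left(C \right)} = -8 - 4 C$
$a{\left(F,L \right)} = 17 - 11 F$
$q{\left(c \right)} = c \left(-32 + c\right)$ ($q{\left(c \right)} = c \left(\left(-8 - 24\right) + c\right) = c \left(-32 + c\right)$)
$\left(11 \cdot 3 + a{\left(-9,12 \right)}\right) q{\left(-8 \right)} = \left(11 \cdot 3 + \left(17 - -99\right)\right) \left(- 8 \left(-32 - 8\right)\right) = \left(33 + \left(17 + 99\right)\right) \left(\left(-8\right) \left(-40\right)\right) = \left(33 + 116\right) 320 = 149 \cdot 320 = 47680$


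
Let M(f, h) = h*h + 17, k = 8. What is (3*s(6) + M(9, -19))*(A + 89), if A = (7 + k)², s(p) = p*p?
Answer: 152604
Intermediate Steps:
s(p) = p²
A = 225 (A = (7 + 8)² = 15² = 225)
M(f, h) = 17 + h² (M(f, h) = h² + 17 = 17 + h²)
(3*s(6) + M(9, -19))*(A + 89) = (3*6² + (17 + (-19)²))*(225 + 89) = (3*36 + (17 + 361))*314 = (108 + 378)*314 = 486*314 = 152604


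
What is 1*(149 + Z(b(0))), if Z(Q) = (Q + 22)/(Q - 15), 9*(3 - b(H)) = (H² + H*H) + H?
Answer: 1763/12 ≈ 146.92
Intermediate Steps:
b(H) = 3 - 2*H²/9 - H/9 (b(H) = 3 - ((H² + H*H) + H)/9 = 3 - ((H² + H²) + H)/9 = 3 - (2*H² + H)/9 = 3 - (H + 2*H²)/9 = 3 + (-2*H²/9 - H/9) = 3 - 2*H²/9 - H/9)
Z(Q) = (22 + Q)/(-15 + Q)
1*(149 + Z(b(0))) = 1*(149 + (22 + (3 - 2/9*0² - ⅑*0))/(-15 + (3 - 2/9*0² - ⅑*0))) = 1*(149 + (22 + (3 - 2/9*0 + 0))/(-15 + (3 - 2/9*0 + 0))) = 1*(149 + (22 + (3 + 0 + 0))/(-15 + (3 + 0 + 0))) = 1*(149 + (22 + 3)/(-15 + 3)) = 1*(149 + 25/(-12)) = 1*(149 - 1/12*25) = 1*(149 - 25/12) = 1*(1763/12) = 1763/12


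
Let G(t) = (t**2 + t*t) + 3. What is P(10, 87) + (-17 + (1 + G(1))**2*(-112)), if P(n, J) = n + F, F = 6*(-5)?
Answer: -4069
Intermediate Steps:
F = -30
G(t) = 3 + 2*t**2 (G(t) = (t**2 + t**2) + 3 = 2*t**2 + 3 = 3 + 2*t**2)
P(n, J) = -30 + n (P(n, J) = n - 30 = -30 + n)
P(10, 87) + (-17 + (1 + G(1))**2*(-112)) = (-30 + 10) + (-17 + (1 + (3 + 2*1**2))**2*(-112)) = -20 + (-17 + (1 + (3 + 2*1))**2*(-112)) = -20 + (-17 + (1 + (3 + 2))**2*(-112)) = -20 + (-17 + (1 + 5)**2*(-112)) = -20 + (-17 + 6**2*(-112)) = -20 + (-17 + 36*(-112)) = -20 + (-17 - 4032) = -20 - 4049 = -4069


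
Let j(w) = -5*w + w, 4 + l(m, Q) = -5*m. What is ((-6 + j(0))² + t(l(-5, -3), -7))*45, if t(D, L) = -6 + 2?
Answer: 1440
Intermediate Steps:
l(m, Q) = -4 - 5*m
t(D, L) = -4
j(w) = -4*w
((-6 + j(0))² + t(l(-5, -3), -7))*45 = ((-6 - 4*0)² - 4)*45 = ((-6 + 0)² - 4)*45 = ((-6)² - 4)*45 = (36 - 4)*45 = 32*45 = 1440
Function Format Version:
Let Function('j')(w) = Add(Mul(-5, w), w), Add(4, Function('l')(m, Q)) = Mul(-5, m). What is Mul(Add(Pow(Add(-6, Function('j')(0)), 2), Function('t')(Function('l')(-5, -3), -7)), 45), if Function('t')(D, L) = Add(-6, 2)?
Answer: 1440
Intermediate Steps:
Function('l')(m, Q) = Add(-4, Mul(-5, m))
Function('t')(D, L) = -4
Function('j')(w) = Mul(-4, w)
Mul(Add(Pow(Add(-6, Function('j')(0)), 2), Function('t')(Function('l')(-5, -3), -7)), 45) = Mul(Add(Pow(Add(-6, Mul(-4, 0)), 2), -4), 45) = Mul(Add(Pow(Add(-6, 0), 2), -4), 45) = Mul(Add(Pow(-6, 2), -4), 45) = Mul(Add(36, -4), 45) = Mul(32, 45) = 1440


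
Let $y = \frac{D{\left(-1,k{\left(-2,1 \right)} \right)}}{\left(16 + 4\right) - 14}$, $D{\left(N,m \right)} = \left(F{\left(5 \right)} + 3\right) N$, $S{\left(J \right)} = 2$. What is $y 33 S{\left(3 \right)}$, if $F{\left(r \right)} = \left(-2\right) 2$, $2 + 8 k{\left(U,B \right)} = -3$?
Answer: $11$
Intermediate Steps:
$k{\left(U,B \right)} = - \frac{5}{8}$ ($k{\left(U,B \right)} = - \frac{1}{4} + \frac{1}{8} \left(-3\right) = - \frac{1}{4} - \frac{3}{8} = - \frac{5}{8}$)
$F{\left(r \right)} = -4$
$D{\left(N,m \right)} = - N$ ($D{\left(N,m \right)} = \left(-4 + 3\right) N = - N$)
$y = \frac{1}{6}$ ($y = \frac{\left(-1\right) \left(-1\right)}{\left(16 + 4\right) - 14} = 1 \frac{1}{20 - 14} = 1 \cdot \frac{1}{6} = \frac{1}{6} \approx 0.16667$)
$y 33 S{\left(3 \right)} = \frac{1}{6} \cdot 33 \cdot 2 = \frac{11}{2} \cdot 2 = 11$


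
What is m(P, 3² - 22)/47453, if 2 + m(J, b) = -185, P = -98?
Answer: -187/47453 ≈ -0.0039407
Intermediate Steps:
m(J, b) = -187 (m(J, b) = -2 - 185 = -187)
m(P, 3² - 22)/47453 = -187/47453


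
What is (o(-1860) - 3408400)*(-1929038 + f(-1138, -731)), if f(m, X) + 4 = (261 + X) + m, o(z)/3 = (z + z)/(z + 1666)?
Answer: 638290690593000/97 ≈ 6.5803e+12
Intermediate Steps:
o(z) = 6*z/(1666 + z) (o(z) = 3*((z + z)/(z + 1666)) = 3*((2*z)/(1666 + z)) = 3*(2*z/(1666 + z)) = 6*z/(1666 + z))
f(m, X) = 257 + X + m (f(m, X) = -4 + ((261 + X) + m) = -4 + (261 + X + m) = 257 + X + m)
(o(-1860) - 3408400)*(-1929038 + f(-1138, -731)) = (6*(-1860)/(1666 - 1860) - 3408400)*(-1929038 + (257 - 731 - 1138)) = (6*(-1860)/(-194) - 3408400)*(-1929038 - 1612) = (6*(-1860)*(-1/194) - 3408400)*(-1930650) = (5580/97 - 3408400)*(-1930650) = -330609220/97*(-1930650) = 638290690593000/97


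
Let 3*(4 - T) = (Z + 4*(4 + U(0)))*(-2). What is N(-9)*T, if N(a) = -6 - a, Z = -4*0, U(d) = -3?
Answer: 20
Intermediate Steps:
Z = 0
T = 20/3 (T = 4 - (0 + 4*(4 - 3))*(-2)/3 = 4 - (0 + 4*1)*(-2)/3 = 4 - (0 + 4)*(-2)/3 = 4 - 4*(-2)/3 = 4 - ⅓*(-8) = 4 + 8/3 = 20/3 ≈ 6.6667)
N(-9)*T = (-6 - 1*(-9))*(20/3) = (-6 + 9)*(20/3) = 3*(20/3) = 20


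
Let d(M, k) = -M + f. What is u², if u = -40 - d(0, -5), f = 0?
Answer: 1600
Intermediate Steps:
d(M, k) = -M (d(M, k) = -M + 0 = -M)
u = -40 (u = -40 - (-1)*0 = -40 - 1*0 = -40 + 0 = -40)
u² = (-40)² = 1600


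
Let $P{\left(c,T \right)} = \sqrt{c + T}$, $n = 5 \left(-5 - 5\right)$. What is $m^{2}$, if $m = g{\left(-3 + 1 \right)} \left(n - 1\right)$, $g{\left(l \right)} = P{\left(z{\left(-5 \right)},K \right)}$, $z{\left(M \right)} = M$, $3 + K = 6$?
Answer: $-5202$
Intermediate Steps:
$K = 3$ ($K = -3 + 6 = 3$)
$n = -50$ ($n = 5 \left(-10\right) = -50$)
$P{\left(c,T \right)} = \sqrt{T + c}$
$g{\left(l \right)} = i \sqrt{2}$ ($g{\left(l \right)} = \sqrt{3 - 5} = \sqrt{-2} = i \sqrt{2}$)
$m = - 51 i \sqrt{2}$ ($m = i \sqrt{2} \left(-50 - 1\right) = i \sqrt{2} \left(-51\right) = - 51 i \sqrt{2} \approx - 72.125 i$)
$m^{2} = \left(- 51 i \sqrt{2}\right)^{2} = -5202$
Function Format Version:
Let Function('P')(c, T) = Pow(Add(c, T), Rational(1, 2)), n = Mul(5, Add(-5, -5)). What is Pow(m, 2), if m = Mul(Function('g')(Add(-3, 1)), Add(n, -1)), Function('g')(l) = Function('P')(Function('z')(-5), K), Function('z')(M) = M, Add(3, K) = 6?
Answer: -5202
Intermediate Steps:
K = 3 (K = Add(-3, 6) = 3)
n = -50 (n = Mul(5, -10) = -50)
Function('P')(c, T) = Pow(Add(T, c), Rational(1, 2))
Function('g')(l) = Mul(I, Pow(2, Rational(1, 2))) (Function('g')(l) = Pow(Add(3, -5), Rational(1, 2)) = Pow(-2, Rational(1, 2)) = Mul(I, Pow(2, Rational(1, 2))))
m = Mul(-51, I, Pow(2, Rational(1, 2))) (m = Mul(Mul(I, Pow(2, Rational(1, 2))), Add(-50, -1)) = Mul(Mul(I, Pow(2, Rational(1, 2))), -51) = Mul(-51, I, Pow(2, Rational(1, 2))) ≈ Mul(-72.125, I))
Pow(m, 2) = Pow(Mul(-51, I, Pow(2, Rational(1, 2))), 2) = -5202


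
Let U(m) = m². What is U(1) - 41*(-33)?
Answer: 1354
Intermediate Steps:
U(1) - 41*(-33) = 1² - 41*(-33) = 1 + 1353 = 1354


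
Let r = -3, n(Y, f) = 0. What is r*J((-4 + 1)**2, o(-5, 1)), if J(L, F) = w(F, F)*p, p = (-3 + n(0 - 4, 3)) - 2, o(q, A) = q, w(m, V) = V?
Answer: -75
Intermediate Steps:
p = -5 (p = (-3 + 0) - 2 = -3 - 2 = -5)
J(L, F) = -5*F (J(L, F) = F*(-5) = -5*F)
r*J((-4 + 1)**2, o(-5, 1)) = -(-15)*(-5) = -3*25 = -75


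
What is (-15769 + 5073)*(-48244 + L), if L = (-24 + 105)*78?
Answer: 448440496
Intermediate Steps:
L = 6318 (L = 81*78 = 6318)
(-15769 + 5073)*(-48244 + L) = (-15769 + 5073)*(-48244 + 6318) = -10696*(-41926) = 448440496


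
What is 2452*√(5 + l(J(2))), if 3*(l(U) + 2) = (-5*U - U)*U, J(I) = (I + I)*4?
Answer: 2452*I*√509 ≈ 55320.0*I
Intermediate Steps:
J(I) = 8*I (J(I) = (2*I)*4 = 8*I)
l(U) = -2 - 2*U² (l(U) = -2 + ((-5*U - U)*U)/3 = -2 + ((-6*U)*U)/3 = -2 + (-6*U²)/3 = -2 - 2*U²)
2452*√(5 + l(J(2))) = 2452*√(5 + (-2 - 2*(8*2)²)) = 2452*√(5 + (-2 - 2*16²)) = 2452*√(5 + (-2 - 2*256)) = 2452*√(5 + (-2 - 512)) = 2452*√(5 - 514) = 2452*√(-509) = 2452*(I*√509) = 2452*I*√509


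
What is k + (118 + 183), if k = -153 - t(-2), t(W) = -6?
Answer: 154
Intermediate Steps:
k = -147 (k = -153 - 1*(-6) = -153 + 6 = -147)
k + (118 + 183) = -147 + (118 + 183) = -147 + 301 = 154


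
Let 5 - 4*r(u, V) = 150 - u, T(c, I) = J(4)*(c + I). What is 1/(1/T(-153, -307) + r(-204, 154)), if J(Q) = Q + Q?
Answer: -3680/321081 ≈ -0.011461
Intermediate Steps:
J(Q) = 2*Q
T(c, I) = 8*I + 8*c (T(c, I) = (2*4)*(c + I) = 8*(I + c) = 8*I + 8*c)
r(u, V) = -145/4 + u/4 (r(u, V) = 5/4 - (150 - u)/4 = 5/4 + (-75/2 + u/4) = -145/4 + u/4)
1/(1/T(-153, -307) + r(-204, 154)) = 1/(1/(8*(-307) + 8*(-153)) + (-145/4 + (¼)*(-204))) = 1/(1/(-2456 - 1224) + (-145/4 - 51)) = 1/(1/(-3680) - 349/4) = 1/(-1/3680 - 349/4) = 1/(-321081/3680) = -3680/321081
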